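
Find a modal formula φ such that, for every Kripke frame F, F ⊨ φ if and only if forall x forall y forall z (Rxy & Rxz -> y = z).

◇p → □p

This is partial functionality; the standard corresponding axiom is CD: ◇p → □p.
Suppose ◇p→□p is valid. Take Rxy, Rxz and set V(p)={y}. Then ◇p at x, so □p at x, so p at z, i.e. z=y.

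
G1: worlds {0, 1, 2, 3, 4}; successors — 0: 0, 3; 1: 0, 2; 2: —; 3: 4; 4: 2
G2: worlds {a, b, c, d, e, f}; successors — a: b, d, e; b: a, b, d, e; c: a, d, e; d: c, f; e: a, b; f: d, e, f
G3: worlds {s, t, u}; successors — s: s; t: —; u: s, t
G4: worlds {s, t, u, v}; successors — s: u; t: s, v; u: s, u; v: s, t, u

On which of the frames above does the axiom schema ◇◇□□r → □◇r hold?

Frame correspondent (Sahlqvist): ∀x ∀y ∀z ((xR²y ∧ xRz) → ∃w (yR²w ∧ zRw)) — i.e. a generalized confluence (Geach) condition.
G1: fails — 0R²3, 0R0 but no w with 3R²w and 0Rw.
G2: fails — aR²e, aRd but no w with eR²w and dRw.
G3: fails — uR²s, uRt but no w with sR²w and tRw.
G4: satisfies the condition.

G4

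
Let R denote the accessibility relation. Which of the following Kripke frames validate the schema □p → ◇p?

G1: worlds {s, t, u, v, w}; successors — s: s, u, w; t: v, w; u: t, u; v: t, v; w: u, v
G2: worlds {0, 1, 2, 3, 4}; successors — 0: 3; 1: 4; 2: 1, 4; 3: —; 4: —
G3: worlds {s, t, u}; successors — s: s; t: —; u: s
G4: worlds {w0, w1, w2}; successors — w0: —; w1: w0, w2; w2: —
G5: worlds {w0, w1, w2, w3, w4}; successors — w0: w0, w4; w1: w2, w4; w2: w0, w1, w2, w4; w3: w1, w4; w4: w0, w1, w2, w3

G1, G5

The schema corresponds to seriality: ∀x ∃y Rxy.
G1: holds.
G2: fails — world 3 has no successor.
G3: fails — world t has no successor.
G4: fails — world w0 has no successor.
G5: holds.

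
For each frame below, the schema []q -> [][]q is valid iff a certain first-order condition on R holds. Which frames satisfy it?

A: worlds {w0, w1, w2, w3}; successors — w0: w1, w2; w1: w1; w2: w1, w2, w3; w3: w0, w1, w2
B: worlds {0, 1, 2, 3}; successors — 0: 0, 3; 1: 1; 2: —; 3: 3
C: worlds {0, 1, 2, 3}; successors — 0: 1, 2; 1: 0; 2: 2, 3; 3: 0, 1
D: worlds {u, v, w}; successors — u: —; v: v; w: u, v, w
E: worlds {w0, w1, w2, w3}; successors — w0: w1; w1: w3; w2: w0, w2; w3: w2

B, D

Frame correspondent (Sahlqvist): forall x forall y forall z (Rxy & Ryz -> Rxz) — i.e. transitivity.
A: fails — Rw3w2 and Rw2w3 but not Rw3w3.
B: holds.
C: fails — R10 and R02 but not R12.
D: holds.
E: fails — Rw3w2 and Rw2w0 but not Rw3w0.
Valid on: B, D.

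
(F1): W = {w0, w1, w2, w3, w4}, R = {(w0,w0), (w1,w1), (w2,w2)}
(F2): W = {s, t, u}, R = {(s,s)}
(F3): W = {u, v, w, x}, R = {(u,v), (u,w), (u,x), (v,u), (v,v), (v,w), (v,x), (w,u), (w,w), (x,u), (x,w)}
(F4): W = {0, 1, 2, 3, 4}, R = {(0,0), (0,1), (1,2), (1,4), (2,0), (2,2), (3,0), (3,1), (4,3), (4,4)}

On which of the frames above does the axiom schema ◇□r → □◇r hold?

This is the axiom for convergence; its first-order frame correspondent is ∀x ∀y ∀z (Rxy ∧ Rxz → ∃w (Ryw ∧ Rzw)).
(F1): holds.
(F2): holds.
(F3): holds.
(F4): fails — R00 and R01 but 0 and 1 have no common successor.

(F1), (F2), (F3)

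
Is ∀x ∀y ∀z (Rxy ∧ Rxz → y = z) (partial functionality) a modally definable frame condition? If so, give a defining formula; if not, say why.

Definable; ◇p → □p defines it

Yes: it is partial functionality, defined by the CD schema ◇p → □p.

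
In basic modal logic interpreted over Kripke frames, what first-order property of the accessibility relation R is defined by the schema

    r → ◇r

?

Replacing r by ¬r and contraposing gives the equivalent schema □r → r.
Suppose □r→r is valid. At any x set V(r)={w : Rxw}. Then □r holds at x, so r holds at x, i.e. Rxx.
Conversely, on a frame with reflexivity the schema holds at every world under every valuation.
Frame condition: ∀x Rxx.

reflexivity: ∀x Rxx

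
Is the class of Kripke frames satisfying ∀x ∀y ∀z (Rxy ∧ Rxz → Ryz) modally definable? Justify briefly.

Yes, by ◇q → □◇q

This is a Sahlqvist condition; the 5 axiom ◇q → □◇q defines it.
Suppose ◇q→□◇q is valid. Take Rxy, Rxz and set V(q)={y}. Then ◇q at x, so □◇q at x, so ◇q at z, so some w with Rzw has q; w=y, i.e. Rzy. By symmetry of the argument, Ryz.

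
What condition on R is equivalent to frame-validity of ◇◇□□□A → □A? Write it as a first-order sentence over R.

∀x ∀y ∀z ((xR²y ∧ xRz) → ∃w (yR³w ∧ z = w))

This is a Sahlqvist (Geach-type) schema ◇^2□^3A → □^1◇^0A.
Minimal-valuation argument: fix x; take any y with xR^2y and any z with xR^1z. Set V(A) to the set of worlds R-reachable from y in exactly 3 steps. Then □^3A holds at y, so the antecedent holds at x; validity forces ◇^0A at z, giving a w with zR^0w and yR^3w.
First-order correspondent: ∀x ∀y ∀z ((xR²y ∧ xRz) → ∃w (yR³w ∧ z = w)).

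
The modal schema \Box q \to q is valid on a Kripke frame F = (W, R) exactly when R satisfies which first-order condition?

Suppose □q→q is valid. At any x set V(q)={w : Rxw}. Then □q holds at x, so q holds at x, i.e. Rxx.
The converse is a direct semantic check.
So the correspondent is reflexivity.

reflexivity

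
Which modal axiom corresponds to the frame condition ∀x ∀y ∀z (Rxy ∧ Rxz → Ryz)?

This is the Euclidean property; the standard corresponding axiom is 5: ◇r → □◇r.

◇r → □◇r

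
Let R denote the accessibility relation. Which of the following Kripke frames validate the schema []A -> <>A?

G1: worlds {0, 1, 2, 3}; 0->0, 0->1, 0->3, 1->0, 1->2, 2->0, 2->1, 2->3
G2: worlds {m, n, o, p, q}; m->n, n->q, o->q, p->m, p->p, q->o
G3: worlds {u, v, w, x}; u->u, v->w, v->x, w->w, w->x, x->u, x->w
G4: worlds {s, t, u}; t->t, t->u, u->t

G2, G3

The schema corresponds to seriality: forall x exists y Rxy.
G1: fails — world 3 has no successor.
G2: holds.
G3: holds.
G4: fails — world s has no successor.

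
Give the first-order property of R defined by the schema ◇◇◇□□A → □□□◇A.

This is a Sahlqvist (Geach-type) schema ◇^3□^2A → □^3◇^1A.
Minimal-valuation argument: fix x; take any y with xR^3y and any z with xR^3z. Set V(A) to the set of worlds R-reachable from y in exactly 2 steps. Then □^2A holds at y, so the antecedent holds at x; validity forces ◇^1A at z, giving a w with zR^1w and yR^2w.
First-order correspondent: ∀x ∀y ∀z ((xR³y ∧ xR³z) → ∃w (yR²w ∧ zRw)).

∀x ∀y ∀z ((xR³y ∧ xR³z) → ∃w (yR²w ∧ zRw))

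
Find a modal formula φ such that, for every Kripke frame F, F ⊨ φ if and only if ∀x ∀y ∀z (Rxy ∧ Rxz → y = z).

◇q → □q

The condition is partial functionality. The CD schema ◇q → □q defines it.
Suppose ◇q→□q is valid. Take Rxy, Rxz and set V(q)={y}. Then ◇q at x, so □q at x, so q at z, i.e. z=y.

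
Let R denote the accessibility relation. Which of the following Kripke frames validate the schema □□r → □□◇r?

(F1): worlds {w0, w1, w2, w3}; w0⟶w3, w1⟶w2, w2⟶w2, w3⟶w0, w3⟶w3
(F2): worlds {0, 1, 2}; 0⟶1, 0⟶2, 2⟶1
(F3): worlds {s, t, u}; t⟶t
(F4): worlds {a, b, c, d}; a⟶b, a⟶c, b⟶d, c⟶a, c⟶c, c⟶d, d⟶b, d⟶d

(F1), (F3), (F4)

Frame correspondent (Sahlqvist): ∀x ∀z (xR²z → ∃w (xR²w ∧ zRw)) — i.e. a generalized confluence (Geach) condition.
(F1): ✓.
(F2): fails — 0R²1 but no w with 0R²w and 1Rw.
(F3): ✓.
(F4): ✓.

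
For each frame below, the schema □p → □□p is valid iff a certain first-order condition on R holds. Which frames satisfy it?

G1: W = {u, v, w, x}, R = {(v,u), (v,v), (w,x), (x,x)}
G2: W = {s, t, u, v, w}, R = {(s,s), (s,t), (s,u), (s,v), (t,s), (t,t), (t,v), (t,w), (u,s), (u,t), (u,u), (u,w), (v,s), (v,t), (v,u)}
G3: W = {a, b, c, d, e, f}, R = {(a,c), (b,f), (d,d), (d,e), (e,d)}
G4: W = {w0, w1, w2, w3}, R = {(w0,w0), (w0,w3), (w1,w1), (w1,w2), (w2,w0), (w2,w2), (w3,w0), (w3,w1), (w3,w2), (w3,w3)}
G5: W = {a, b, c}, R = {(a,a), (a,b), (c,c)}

G1, G5

This is the axiom for transitivity; its first-order frame correspondent is ∀x ∀y ∀z (Rxy ∧ Ryz → Rxz).
G1: satisfies the condition.
G2: fails — Rtv and Rvu but not Rtu.
G3: fails — Red and Rde but not Ree.
G4: fails — Rw1w2 and Rw2w0 but not Rw1w0.
G5: satisfies the condition.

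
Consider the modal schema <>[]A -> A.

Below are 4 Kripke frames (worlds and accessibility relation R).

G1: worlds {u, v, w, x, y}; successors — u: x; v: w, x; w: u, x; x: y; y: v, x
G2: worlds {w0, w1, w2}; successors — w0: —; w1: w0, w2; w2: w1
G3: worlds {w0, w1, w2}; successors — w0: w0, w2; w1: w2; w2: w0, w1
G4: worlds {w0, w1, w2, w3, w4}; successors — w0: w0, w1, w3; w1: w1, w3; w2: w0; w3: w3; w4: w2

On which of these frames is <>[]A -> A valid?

The schema corresponds to symmetry: forall x forall y (Rxy -> Ryx).
G1: fails — Rwu but not Ruw.
G2: fails — Rw1w0 but not Rw0w1.
G3: condition met.
G4: fails — Rw1w3 but not Rw3w1.

G3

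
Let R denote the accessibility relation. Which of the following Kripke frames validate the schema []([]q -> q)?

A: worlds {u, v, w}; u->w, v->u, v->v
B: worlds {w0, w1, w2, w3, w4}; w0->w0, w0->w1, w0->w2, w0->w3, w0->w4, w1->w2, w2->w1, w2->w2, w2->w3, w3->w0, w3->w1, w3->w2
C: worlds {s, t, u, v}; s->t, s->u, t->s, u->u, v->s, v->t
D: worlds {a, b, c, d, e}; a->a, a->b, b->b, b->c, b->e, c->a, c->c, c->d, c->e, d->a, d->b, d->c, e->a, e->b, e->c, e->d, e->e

This is the axiom for shift-reflexivity; its first-order frame correspondent is forall x forall y (Rxy -> Ryy).
A: fails — Rvu but not Ruu.
B: fails — Rw0w4 but not Rw4w4.
C: fails — Rvt but not Rtt.
D: fails — Rcd but not Rdd.
Valid on no frame.

none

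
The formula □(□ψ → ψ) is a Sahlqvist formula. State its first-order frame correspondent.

shift-reflexivity

Suppose □(□ψ→ψ) is valid. Take Rxy and set V(ψ)={w : Ryw}. Then at y, □ψ holds; since □(□ψ→ψ) at x, □ψ→ψ at y, so ψ at y, i.e. Ryy.
Conversely, on a frame with shift-reflexivity the schema holds at every world under every valuation.
So the correspondent is shift-reflexivity.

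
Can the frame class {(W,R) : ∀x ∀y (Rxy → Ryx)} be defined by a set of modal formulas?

Yes — defined by r → □◇r

The condition is symmetry. A defining modal formula is r → □◇r.
Suppose r→□◇r is valid. Take Rxy and set V(r)={x}. Then r at x, so □◇r at x, so ◇r at y, so some z with Ryz has r; z=x, i.e. Ryx.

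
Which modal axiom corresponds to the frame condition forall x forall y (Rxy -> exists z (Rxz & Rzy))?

A defining formula is □□p → □p (the C4 axiom).
Suppose □□p→□p is valid. Take Rxy and set V(p)={w : xR²w}. Then □□p at x, so □p at x, so p at y, i.e. ∃z(Rxz∧Rzy).

□□p → □p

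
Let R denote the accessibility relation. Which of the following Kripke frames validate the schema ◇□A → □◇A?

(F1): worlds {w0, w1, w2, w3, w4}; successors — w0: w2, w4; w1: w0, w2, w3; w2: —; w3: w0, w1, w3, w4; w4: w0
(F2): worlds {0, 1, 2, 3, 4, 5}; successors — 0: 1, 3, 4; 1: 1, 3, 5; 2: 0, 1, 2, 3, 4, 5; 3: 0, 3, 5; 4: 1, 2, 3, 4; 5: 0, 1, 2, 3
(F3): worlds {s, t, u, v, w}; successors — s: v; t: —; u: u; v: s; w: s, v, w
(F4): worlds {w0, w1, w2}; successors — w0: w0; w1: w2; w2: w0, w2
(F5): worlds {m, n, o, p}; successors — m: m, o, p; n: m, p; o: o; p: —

(F2), (F4)

The schema corresponds to convergence: ∀x ∀y ∀z (Rxy ∧ Rxz → ∃w (Ryw ∧ Rzw)).
(F1): fails — Rw0w4 and Rw0w2 but w4 and w2 have no common successor.
(F2): holds.
(F3): fails — Rwv and Rws but v and s have no common successor.
(F4): holds.
(F5): fails — Rmo and Rmp but o and p have no common successor.
Valid on: (F2), (F4).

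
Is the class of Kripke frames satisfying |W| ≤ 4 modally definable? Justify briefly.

Not modally definable

If a class were modally definable it would be closed under disjoint unions (Goldblatt–Thomason).
Any modal formula valid on each of 5 disjoint one-world frames is valid on their disjoint union (validity is preserved under disjoint unions). Each one-world frame has |W|=1≤4, but the union has |W|=5.
Hence having at most 4 worlds is not modally definable.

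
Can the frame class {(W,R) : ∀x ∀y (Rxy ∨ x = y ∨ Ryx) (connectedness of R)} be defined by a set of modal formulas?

If a class were modally definable it would be closed under disjoint unions (Goldblatt–Thomason).
Take 3 disjoint single-world reflexive frames: each is trivially connected, but their disjoint union has 3 worlds with no edge between distinct components, so it is not connected.
So no modal formula (or set of formulas) defines exactly the connected frames.

Not modally definable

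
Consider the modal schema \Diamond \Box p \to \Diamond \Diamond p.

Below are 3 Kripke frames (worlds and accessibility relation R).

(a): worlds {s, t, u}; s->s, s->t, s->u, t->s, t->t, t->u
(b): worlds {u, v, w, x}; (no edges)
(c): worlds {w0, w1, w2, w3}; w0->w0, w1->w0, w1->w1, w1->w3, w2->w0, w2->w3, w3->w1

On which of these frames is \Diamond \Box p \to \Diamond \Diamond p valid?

The schema corresponds to a generalized confluence (Geach) condition: \forall x \forall y (xRy \to \exists w (yRw \wedge x R^2 w)).
(a): fails — sRu but no w with uRw and sR²w.
(b): satisfies the condition.
(c): satisfies the condition.

(b), (c)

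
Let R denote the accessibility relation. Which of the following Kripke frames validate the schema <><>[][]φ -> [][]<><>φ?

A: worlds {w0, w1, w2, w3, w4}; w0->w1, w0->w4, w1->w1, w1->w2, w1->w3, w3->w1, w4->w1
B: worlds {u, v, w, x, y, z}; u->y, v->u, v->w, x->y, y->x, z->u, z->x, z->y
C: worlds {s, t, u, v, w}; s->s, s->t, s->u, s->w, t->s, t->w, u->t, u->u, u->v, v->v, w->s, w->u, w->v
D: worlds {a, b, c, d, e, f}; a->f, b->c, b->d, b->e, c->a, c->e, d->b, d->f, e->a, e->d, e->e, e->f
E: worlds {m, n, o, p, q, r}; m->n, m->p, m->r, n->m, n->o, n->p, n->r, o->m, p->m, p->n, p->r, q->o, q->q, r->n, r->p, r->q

This is the axiom for a generalized confluence (Geach) condition; its first-order frame correspondent is forall x forall y forall z ((x R^2 y & x R^2 z) -> exists w (y R^2 w & z R^2 w)).
A: fails — w0R²w1, w0R²w2 but no w with w1R²w and w2R²w.
B: fails — zR²x, zR²y but no t with xR²t and yR²t.
C: condition met.
D: fails — bR²a, bR²a but no w with aR²w and aR²w.
E: fails — mR²o, mR²q but no w with oR²w and qR²w.
Valid on: C.

C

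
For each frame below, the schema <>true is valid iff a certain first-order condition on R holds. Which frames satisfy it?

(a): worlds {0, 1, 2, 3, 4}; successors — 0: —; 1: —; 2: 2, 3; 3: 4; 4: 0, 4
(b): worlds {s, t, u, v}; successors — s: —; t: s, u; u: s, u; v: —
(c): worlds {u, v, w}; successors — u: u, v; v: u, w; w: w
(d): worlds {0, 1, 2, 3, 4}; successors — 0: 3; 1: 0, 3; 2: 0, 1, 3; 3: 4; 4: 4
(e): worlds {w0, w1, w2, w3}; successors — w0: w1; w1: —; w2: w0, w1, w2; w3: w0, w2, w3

(c), (d)

The schema corresponds to seriality: forall x exists y Rxy.
(a): fails — world 0 has no successor.
(b): fails — world s has no successor.
(c): satisfies the condition.
(d): satisfies the condition.
(e): fails — world w1 has no successor.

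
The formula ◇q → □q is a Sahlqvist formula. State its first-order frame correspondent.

Suppose ◇q→□q is valid. Take Rxy, Rxz and set V(q)={y}. Then ◇q at x, so □q at x, so q at z, i.e. z=y.
The converse is a direct semantic check.
Frame condition: ∀x ∀y ∀z (Rxy ∧ Rxz → y = z).

Partial functionality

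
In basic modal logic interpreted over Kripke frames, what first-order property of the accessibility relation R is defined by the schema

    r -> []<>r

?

This schema is the B axiom.
It corresponds to symmetry: forall x forall y (Rxy -> Ryx).

symmetry: forall x forall y (Rxy -> Ryx)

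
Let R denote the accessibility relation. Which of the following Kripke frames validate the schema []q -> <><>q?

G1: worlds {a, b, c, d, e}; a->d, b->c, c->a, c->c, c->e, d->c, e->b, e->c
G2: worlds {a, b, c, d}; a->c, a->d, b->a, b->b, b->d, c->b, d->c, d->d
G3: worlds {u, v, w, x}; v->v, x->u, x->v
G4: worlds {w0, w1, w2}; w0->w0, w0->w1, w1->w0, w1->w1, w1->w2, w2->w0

G2, G4

The schema corresponds to a generalized confluence (Geach) condition: forall x exists w (xRw & x R^2 w).
G1: fails — at a but no w with aRw and aR²w.
G2: condition met.
G3: fails — at u but no t with uRt and uR²t.
G4: condition met.
Valid on: G2, G4.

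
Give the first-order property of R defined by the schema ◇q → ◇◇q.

This is a Sahlqvist (Geach-type) schema ◇^1□^0q → □^0◇^2q.
Minimal-valuation argument: fix x; take any y with xR^1y and any z with xR^0z. Set V(q) to the set of worlds R-reachable from y in exactly 0 steps. Then □^0q holds at y, so the antecedent holds at x; validity forces ◇^2q at z, giving a w with zR^2w and yR^0w.
First-order correspondent: ∀x ∀y (xRy → ∃w (y = w ∧ xR²w)).

∀x ∀y (xRy → ∃w (y = w ∧ xR²w))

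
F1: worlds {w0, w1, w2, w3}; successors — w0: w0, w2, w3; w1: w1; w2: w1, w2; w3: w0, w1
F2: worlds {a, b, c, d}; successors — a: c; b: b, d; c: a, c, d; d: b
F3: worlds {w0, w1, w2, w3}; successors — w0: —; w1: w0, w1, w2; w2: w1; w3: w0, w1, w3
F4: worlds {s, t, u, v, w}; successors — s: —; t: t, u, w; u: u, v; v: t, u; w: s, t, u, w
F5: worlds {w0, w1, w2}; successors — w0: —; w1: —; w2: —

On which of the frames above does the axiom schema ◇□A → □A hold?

This is the axiom for the Euclidean property; its first-order frame correspondent is ∀x ∀y ∀z (Rxy ∧ Rxz → Ryz).
F1: fails — Rw0w2 and Rw0w0 but not Rw2w0.
F2: fails — Rbd and Rbd but not Rdd.
F3: fails — Rw1w2 and Rw1w2 but not Rw2w2.
F4: fails — Rtu and Rtw but not Ruw.
F5: satisfies the condition.
Valid on: F5.

F5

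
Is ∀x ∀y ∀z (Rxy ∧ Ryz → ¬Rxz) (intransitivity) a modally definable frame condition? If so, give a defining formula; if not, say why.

If a class were modally definable it would be closed under surjective bounded morphisms (Goldblatt–Thomason).
The 5-cycle (worlds w0,w1,w2,w3,w4 with w0→w1→w2→w3→w4→w0) is intransitive. Mapping every world to a single reflexive point • is a surjective bounded morphism; the reflexive point is not intransitive (R••∧R•• but R••).
So no modal formula (or set of formulas) defines exactly the intransitive frames.

No — not modally definable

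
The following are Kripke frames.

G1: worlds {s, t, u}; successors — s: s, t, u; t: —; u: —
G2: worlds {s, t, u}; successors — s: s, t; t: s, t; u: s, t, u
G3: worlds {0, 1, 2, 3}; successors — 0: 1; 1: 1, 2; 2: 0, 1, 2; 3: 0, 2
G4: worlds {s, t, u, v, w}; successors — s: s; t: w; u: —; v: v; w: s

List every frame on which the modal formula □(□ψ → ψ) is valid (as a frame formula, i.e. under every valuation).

G2

This is the axiom for shift-reflexivity; its first-order frame correspondent is ∀x ∀y (Rxy → Ryy).
G1: fails — Rsu but not Ruu.
G2: condition met.
G3: fails — R20 but not R00.
G4: fails — Rtw but not Rww.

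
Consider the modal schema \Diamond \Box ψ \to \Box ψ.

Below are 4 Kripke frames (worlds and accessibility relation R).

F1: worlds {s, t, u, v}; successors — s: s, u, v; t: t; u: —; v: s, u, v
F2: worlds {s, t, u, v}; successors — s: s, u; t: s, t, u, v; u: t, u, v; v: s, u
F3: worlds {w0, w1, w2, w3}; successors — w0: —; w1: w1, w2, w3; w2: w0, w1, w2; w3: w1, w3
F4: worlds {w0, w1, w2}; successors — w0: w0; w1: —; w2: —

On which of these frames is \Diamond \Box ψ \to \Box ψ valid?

F4

This is the axiom for the Euclidean property; its first-order frame correspondent is \forall x \forall y \forall z (Rxy \wedge Rxz \to Ryz).
F1: fails — Rsu and Rsv but not Ruv.
F2: fails — Rsu and Rss but not Rus.
F3: fails — Rw1w2 and Rw1w3 but not Rw2w3.
F4: holds.
Valid on: F4.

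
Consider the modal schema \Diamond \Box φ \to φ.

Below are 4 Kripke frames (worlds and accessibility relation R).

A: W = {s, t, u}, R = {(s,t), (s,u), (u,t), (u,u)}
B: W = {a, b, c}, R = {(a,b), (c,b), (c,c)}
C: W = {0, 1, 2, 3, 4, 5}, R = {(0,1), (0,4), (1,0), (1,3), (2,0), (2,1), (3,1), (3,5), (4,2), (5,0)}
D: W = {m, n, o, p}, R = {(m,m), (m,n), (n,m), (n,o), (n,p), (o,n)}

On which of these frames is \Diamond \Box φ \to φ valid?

The schema corresponds to symmetry: \forall x \forall y (Rxy \to Ryx).
A: fails — Rsu but not Rus.
B: fails — Rab but not Rba.
C: fails — R04 but not R40.
D: fails — Rnp but not Rpn.
Valid on no frame.

none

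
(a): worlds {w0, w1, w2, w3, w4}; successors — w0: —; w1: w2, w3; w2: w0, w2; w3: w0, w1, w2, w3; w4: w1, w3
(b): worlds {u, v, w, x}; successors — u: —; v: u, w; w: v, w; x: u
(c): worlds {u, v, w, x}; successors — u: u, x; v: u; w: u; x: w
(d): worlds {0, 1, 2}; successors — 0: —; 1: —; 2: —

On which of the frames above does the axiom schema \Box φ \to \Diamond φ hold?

(c)

This is the axiom for seriality; its first-order frame correspondent is \forall x \exists y Rxy.
(a): fails — world w0 has no successor.
(b): fails — world u has no successor.
(c): holds.
(d): fails — world 0 has no successor.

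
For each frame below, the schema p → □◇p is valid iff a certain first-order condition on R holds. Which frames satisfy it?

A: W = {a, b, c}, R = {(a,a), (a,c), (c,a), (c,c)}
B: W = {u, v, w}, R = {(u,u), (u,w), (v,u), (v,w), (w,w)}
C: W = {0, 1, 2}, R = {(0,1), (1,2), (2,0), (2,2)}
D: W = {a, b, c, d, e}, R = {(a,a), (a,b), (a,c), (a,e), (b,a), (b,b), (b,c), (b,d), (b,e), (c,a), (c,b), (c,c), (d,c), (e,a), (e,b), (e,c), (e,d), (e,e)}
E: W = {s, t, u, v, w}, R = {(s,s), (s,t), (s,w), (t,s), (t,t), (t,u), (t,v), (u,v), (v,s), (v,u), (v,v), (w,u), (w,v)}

A

Frame correspondent (Sahlqvist): ∀x ∀y (Rxy → Ryx) — i.e. symmetry.
A: holds.
B: fails — Ruw but not Rwu.
C: fails — R12 but not R21.
D: fails — Rdc but not Rcd.
E: fails — Rtv but not Rvt.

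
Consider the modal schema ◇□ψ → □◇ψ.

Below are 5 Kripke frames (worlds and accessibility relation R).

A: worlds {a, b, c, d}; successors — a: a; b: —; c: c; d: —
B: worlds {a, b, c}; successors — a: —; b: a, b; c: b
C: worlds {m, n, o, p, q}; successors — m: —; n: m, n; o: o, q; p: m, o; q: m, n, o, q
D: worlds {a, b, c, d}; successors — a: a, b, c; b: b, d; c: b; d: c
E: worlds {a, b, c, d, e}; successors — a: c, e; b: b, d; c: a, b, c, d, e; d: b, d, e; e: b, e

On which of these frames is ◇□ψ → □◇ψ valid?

This is the axiom for convergence; its first-order frame correspondent is ∀x ∀y ∀z (Rxy ∧ Rxz → ∃w (Ryw ∧ Rzw)).
A: satisfies the condition.
B: fails — Rba and Rba but a and a have no common successor.
C: fails — Rnn and Rnm but n and m have no common successor.
D: fails — Rbb and Rbd but b and d have no common successor.
E: fails — Rcb and Rca but b and a have no common successor.

A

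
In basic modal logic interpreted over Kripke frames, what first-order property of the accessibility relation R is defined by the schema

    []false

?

emptiness of R

This schema is the Ver axiom.
It corresponds to emptiness of R: forall x forall y ~Rxy.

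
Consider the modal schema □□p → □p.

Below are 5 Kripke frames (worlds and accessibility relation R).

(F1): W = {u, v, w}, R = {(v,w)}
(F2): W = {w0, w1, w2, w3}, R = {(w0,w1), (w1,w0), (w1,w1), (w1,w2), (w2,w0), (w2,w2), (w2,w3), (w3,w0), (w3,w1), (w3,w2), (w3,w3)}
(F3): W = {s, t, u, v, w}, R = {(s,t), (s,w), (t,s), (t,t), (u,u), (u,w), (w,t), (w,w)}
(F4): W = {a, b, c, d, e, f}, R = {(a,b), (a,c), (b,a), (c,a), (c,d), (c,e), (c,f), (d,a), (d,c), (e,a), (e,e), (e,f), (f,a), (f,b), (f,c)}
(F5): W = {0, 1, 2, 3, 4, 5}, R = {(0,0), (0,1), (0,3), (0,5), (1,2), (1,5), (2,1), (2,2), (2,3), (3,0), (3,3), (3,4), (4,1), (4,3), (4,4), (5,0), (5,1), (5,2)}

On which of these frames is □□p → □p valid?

Frame correspondent (Sahlqvist): ∀x ∀y (Rxy → ∃z (Rxz ∧ Rzy)) — i.e. density.
(F1): fails — Rvw but no z with Rvz and Rzw.
(F2): satisfies the condition.
(F3): satisfies the condition.
(F4): fails — Rcd but no z with Rcz and Rzd.
(F5): fails — R15 but no z with R1z and Rz5.
Valid on: (F2), (F3).

(F2), (F3)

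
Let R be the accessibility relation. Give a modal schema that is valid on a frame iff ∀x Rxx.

This is reflexivity; the standard corresponding axiom is T: □s → s.
Suppose □s→s is valid. At any x set V(s)={w : Rxw}. Then □s holds at x, so s holds at x, i.e. Rxx.

□s → s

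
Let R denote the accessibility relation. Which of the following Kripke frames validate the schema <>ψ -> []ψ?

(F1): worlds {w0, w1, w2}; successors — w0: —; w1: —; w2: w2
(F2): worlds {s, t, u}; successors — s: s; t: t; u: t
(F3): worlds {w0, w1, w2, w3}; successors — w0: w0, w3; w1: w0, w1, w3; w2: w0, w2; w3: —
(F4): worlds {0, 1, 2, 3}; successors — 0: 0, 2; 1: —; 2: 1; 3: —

This is the axiom for partial functionality; its first-order frame correspondent is forall x forall y forall z (Rxy & Rxz -> y = z).
(F1): ✓.
(F2): ✓.
(F3): fails — w0 sees both w0 and w3.
(F4): fails — 0 sees both 0 and 2.
Valid on: (F1), (F2).

(F1), (F2)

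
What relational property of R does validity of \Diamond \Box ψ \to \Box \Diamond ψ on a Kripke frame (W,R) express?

Suppose ◇□ψ→□◇ψ is valid. Take Rxy, Rxz and set V(ψ)={w : Ryw}. Then □ψ at y so ◇□ψ at x, so □◇ψ at x, so ◇ψ at z, giving w with Rzw and Ryw.

convergence: \forall x \forall y \forall z (Rxy \wedge Rxz \to \exists w (Ryw \wedge Rzw))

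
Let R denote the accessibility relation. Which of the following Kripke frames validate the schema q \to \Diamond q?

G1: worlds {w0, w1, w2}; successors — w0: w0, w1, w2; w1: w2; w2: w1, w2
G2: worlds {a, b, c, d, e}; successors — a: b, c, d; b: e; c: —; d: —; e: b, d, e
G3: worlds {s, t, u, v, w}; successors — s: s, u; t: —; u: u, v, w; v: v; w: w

Frame correspondent (Sahlqvist): \forall x Rxx — i.e. reflexivity.
G1: fails — world w1 does not see itself.
G2: fails — world a does not see itself.
G3: fails — world t does not see itself.

none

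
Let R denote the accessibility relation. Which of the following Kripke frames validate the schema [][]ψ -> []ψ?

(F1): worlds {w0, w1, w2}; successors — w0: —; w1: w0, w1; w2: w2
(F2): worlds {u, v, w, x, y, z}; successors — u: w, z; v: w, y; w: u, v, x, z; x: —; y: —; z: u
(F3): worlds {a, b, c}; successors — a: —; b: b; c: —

(F1), (F3)

Frame correspondent (Sahlqvist): forall x forall y (Rxy -> exists z (Rxz & Rzy)) — i.e. density.
(F1): satisfies the condition.
(F2): fails — Ruw but no t with Rut and Rtw.
(F3): satisfies the condition.
Valid on: (F1), (F3).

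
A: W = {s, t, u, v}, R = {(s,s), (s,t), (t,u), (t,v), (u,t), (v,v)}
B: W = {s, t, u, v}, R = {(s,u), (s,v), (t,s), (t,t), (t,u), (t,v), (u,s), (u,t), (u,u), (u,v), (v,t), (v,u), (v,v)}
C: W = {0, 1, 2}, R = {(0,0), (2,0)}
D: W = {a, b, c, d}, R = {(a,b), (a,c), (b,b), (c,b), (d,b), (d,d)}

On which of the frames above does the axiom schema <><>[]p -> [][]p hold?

C

Frame correspondent (Sahlqvist): forall x forall y forall z ((x R^2 y & x R^2 z) -> exists w (yRw & z = w)) — i.e. a generalized confluence (Geach) condition.
A: fails — sR²s, sR²u but no w with sRw and u=w.
B: fails — sR²s, sR²s but no w with sRw and s=w.
C: ✓.
D: fails — dR²b, dR²d but no w with bRw and d=w.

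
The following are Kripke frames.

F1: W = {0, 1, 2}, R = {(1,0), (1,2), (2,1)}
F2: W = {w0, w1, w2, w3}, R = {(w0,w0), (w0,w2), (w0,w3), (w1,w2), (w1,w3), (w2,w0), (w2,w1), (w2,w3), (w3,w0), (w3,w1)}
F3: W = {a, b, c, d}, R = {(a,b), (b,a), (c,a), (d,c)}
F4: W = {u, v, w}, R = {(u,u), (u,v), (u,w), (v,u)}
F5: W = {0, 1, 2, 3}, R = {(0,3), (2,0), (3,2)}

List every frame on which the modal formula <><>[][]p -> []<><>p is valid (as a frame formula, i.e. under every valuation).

F2

Frame correspondent (Sahlqvist): forall x forall y forall z ((x R^2 y & xRz) -> exists w (y R^2 w & z R^2 w)) — i.e. a generalized confluence (Geach) condition.
F1: fails — 1R²1, 1R0 but no w with 1R²w and 0R²w.
F2: satisfies the condition.
F3: fails — aR²a, aRb but no w with aR²w and bR²w.
F4: fails — uR²u, uRw but no t with uR²t and wR²t.
F5: fails — 0R²2, 0R3 but no w with 2R²w and 3R²w.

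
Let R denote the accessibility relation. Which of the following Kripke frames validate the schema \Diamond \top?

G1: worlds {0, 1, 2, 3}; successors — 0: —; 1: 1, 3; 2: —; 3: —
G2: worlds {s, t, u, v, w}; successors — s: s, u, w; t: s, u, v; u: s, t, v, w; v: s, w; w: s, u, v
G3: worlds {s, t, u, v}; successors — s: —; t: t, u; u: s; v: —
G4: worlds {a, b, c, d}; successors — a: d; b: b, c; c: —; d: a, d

G2

This is the axiom for seriality; its first-order frame correspondent is \forall x \exists y Rxy.
G1: fails — world 0 has no successor.
G2: condition met.
G3: fails — world s has no successor.
G4: fails — world c has no successor.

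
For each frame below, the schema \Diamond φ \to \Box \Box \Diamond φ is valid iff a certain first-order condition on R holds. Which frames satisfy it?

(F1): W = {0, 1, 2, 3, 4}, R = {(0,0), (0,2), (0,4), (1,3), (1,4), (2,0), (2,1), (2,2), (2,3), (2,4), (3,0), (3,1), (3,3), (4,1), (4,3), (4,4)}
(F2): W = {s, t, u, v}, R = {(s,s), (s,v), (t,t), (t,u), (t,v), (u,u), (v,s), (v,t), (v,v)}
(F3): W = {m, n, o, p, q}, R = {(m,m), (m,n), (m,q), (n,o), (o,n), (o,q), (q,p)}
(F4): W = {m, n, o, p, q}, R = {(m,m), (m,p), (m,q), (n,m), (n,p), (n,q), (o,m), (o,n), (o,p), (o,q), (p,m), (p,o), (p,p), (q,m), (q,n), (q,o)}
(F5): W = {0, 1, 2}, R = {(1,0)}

(F5)

Frame correspondent (Sahlqvist): \forall x \forall y \forall z ((xRy \wedge x R^2 z) \to \exists w (y = w \wedge zRw)) — i.e. a generalized confluence (Geach) condition.
(F1): fails — 0R0, 0R²1 but no w with 0=w and 1Rw.
(F2): fails — sRs, sR²t but no w with s=w and tRw.
(F3): fails — mRm, mR²n but no w with m=w and nRw.
(F4): fails — mRp, mR²q but no w with p=w and qRw.
(F5): holds.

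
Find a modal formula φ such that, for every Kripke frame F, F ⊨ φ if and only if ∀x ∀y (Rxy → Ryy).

The condition is shift-reflexivity. The T□ schema □(□r → r) defines it.
Suppose □(□r→r) is valid. Take Rxy and set V(r)={w : Ryw}. Then at y, □r holds; since □(□r→r) at x, □r→r at y, so r at y, i.e. Ryy.

□(□r → r)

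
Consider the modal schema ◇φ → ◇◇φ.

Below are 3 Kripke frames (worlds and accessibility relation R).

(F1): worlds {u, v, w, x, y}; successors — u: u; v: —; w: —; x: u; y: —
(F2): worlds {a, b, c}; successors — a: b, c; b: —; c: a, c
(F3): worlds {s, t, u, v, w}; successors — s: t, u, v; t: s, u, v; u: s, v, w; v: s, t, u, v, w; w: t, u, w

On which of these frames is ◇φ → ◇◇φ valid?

Frame correspondent (Sahlqvist): ∀x ∀y (xRy → ∃w (y = w ∧ xR²w)) — i.e. a generalized confluence (Geach) condition.
(F1): holds.
(F2): fails — aRb but no w with b=w and aR²w.
(F3): holds.

(F1), (F3)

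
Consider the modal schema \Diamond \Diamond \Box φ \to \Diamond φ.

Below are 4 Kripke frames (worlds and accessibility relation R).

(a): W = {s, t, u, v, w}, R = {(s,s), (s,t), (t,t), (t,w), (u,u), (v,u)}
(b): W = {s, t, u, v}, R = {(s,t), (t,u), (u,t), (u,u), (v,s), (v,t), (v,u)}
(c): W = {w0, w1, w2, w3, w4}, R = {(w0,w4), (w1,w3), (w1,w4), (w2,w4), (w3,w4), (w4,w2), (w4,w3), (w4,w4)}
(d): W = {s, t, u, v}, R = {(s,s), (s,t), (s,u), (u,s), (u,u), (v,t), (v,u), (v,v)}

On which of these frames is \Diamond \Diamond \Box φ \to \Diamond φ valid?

Frame correspondent (Sahlqvist): \forall x \forall y (x R^2 y \to \exists w (yRw \wedge xRw)) — i.e. a generalized confluence (Geach) condition.
(a): fails — sR²w but no w* with wRw* and sRw*.
(b): ✓.
(c): ✓.
(d): fails — sR²t but no w with tRw and sRw.
Valid on: (b), (c).

(b), (c)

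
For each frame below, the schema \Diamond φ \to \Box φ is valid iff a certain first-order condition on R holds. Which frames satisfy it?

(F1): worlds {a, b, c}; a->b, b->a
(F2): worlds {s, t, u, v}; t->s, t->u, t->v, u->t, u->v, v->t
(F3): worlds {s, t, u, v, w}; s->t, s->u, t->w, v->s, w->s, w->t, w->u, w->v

(F1)

Frame correspondent (Sahlqvist): \forall x \forall y \forall z (Rxy \wedge Rxz \to y = z) — i.e. partial functionality.
(F1): condition met.
(F2): fails — t sees both s and u.
(F3): fails — s sees both t and u.
Valid on: (F1).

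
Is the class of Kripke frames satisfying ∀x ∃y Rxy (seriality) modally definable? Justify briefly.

Yes: it is seriality, defined by the D schema □r → ◇r.
Suppose □r→◇r is valid. At any x set V(r)=W. Then □r at x, so ◇r at x, so x has a successor.

Yes — defined by □r → ◇r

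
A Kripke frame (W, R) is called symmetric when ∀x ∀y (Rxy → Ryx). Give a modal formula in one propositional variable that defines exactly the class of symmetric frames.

The condition is symmetry. The B schema p → □◇p defines it.
Suppose p→□◇p is valid. Take Rxy and set V(p)={x}. Then p at x, so □◇p at x, so ◇p at y, so some z with Ryz has p; z=x, i.e. Ryx.

p → □◇p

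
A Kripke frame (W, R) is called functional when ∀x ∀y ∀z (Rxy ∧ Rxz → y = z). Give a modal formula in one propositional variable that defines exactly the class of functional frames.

A defining formula is ◇ψ → □ψ (the CD axiom).
Suppose ◇ψ→□ψ is valid. Take Rxy, Rxz and set V(ψ)={y}. Then ◇ψ at x, so □ψ at x, so ψ at z, i.e. z=y.

◇ψ → □ψ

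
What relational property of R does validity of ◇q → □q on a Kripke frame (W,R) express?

partial functionality: ∀x ∀y ∀z (Rxy ∧ Rxz → y = z)

Suppose ◇q→□q is valid. Take Rxy, Rxz and set V(q)={y}. Then ◇q at x, so □q at x, so q at z, i.e. z=y.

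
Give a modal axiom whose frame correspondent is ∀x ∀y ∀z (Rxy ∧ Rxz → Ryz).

The condition is the Euclidean property. The 5 schema ◇q → □◇q defines it.
Suppose ◇q→□◇q is valid. Take Rxy, Rxz and set V(q)={y}. Then ◇q at x, so □◇q at x, so ◇q at z, so some w with Rzw has q; w=y, i.e. Rzy. By symmetry of the argument, Ryz.

◇q → □◇q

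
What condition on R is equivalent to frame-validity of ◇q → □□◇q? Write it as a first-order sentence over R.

∀x ∀y ∀z ((xRy ∧ xR²z) → ∃w (y = w ∧ zRw))

This is a Sahlqvist (Geach-type) schema ◇^1□^0q → □^2◇^1q.
Minimal-valuation argument: fix x; take any y with xR^1y and any z with xR^2z. Set V(q) to the set of worlds R-reachable from y in exactly 0 steps. Then □^0q holds at y, so the antecedent holds at x; validity forces ◇^1q at z, giving a w with zR^1w and yR^0w.
First-order correspondent: ∀x ∀y ∀z ((xRy ∧ xR²z) → ∃w (y = w ∧ zRw)).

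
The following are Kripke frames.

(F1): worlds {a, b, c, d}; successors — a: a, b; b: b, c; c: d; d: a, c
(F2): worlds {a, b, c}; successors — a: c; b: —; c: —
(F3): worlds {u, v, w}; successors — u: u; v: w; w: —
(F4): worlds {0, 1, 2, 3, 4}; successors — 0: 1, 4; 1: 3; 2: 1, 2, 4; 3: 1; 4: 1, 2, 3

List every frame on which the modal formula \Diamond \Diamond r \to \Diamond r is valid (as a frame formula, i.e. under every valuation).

(F2), (F3)

The schema corresponds to a generalized confluence (Geach) condition: \forall x \forall y (x R^2 y \to \exists w (y = w \wedge xRw)).
(F1): fails — aR²c but no w with c=w and aRw.
(F2): condition met.
(F3): condition met.
(F4): fails — 0R²2 but no w with 2=w and 0Rw.
Valid on: (F2), (F3).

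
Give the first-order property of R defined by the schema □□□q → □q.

∀x ∀z (xRz → ∃w (xR³w ∧ z = w))

This is a Sahlqvist (Geach-type) schema ◇^0□^3q → □^1◇^0q.
First-order correspondent: ∀x ∀z (xRz → ∃w (xR³w ∧ z = w)).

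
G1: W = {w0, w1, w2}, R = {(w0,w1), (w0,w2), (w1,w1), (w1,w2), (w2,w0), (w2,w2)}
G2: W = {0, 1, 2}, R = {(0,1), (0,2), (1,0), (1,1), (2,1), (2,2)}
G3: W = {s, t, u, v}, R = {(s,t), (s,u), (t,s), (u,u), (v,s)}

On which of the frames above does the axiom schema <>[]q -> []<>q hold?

This is the axiom for convergence; its first-order frame correspondent is forall x forall y forall z (Rxy & Rxz -> exists w (Ryw & Rzw)).
G1: ✓.
G2: ✓.
G3: fails — Rsu and Rst but u and t have no common successor.
Valid on: G1, G2.

G1, G2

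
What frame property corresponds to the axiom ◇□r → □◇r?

Suppose ◇□r→□◇r is valid. Take Rxy, Rxz and set V(r)={w : Ryw}. Then □r at y so ◇□r at x, so □◇r at x, so ◇r at z, giving w with Rzw and Ryw.
Conversely, any frame satisfying ∀x ∀y ∀z (Rxy ∧ Rxz → ∃w (Ryw ∧ Rzw)) validates the schema.
So the correspondent is convergence.

convergence: ∀x ∀y ∀z (Rxy ∧ Rxz → ∃w (Ryw ∧ Rzw))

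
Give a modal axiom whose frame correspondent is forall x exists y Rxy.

□s → ◇s

A defining formula is □s → ◇s (the D axiom).
Suppose □s→◇s is valid. At any x set V(s)=W. Then □s at x, so ◇s at x, so x has a successor.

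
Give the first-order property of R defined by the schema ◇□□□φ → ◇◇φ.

This is a Sahlqvist (Geach-type) schema ◇^1□^3φ → □^0◇^2φ.
Minimal-valuation argument: fix x; take any y with xR^1y and any z with xR^0z. Set V(φ) to the set of worlds R-reachable from y in exactly 3 steps. Then □^3φ holds at y, so the antecedent holds at x; validity forces ◇^2φ at z, giving a w with zR^2w and yR^3w.
First-order correspondent: ∀x ∀y (xRy → ∃w (yR³w ∧ xR²w)).

∀x ∀y (xRy → ∃w (yR³w ∧ xR²w))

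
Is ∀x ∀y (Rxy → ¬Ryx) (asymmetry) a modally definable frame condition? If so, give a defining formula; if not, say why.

Not definable by any modal formula

If a class were modally definable it would be closed under surjective bounded morphisms (Goldblatt–Thomason).
The 5-cycle (worlds 0,1,2,3,4 with 0→1→2→3→4→0) is asymmetric. Mapping every world to a single reflexive point • is a surjective bounded morphism, and the reflexive point is not asymmetric (R•• but asymmetry requires ¬R••).
So no modal formula (or set of formulas) defines exactly the asymmetric frames.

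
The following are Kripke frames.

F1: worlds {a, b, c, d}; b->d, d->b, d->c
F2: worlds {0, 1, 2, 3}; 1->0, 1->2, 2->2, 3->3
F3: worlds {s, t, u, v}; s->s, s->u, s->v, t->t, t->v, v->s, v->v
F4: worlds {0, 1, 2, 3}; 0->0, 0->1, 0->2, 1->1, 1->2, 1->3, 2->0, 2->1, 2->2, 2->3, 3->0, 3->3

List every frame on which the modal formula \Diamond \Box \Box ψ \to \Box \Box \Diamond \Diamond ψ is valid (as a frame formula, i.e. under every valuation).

This is the axiom for a generalized confluence (Geach) condition; its first-order frame correspondent is \forall x \forall y \forall z ((xRy \wedge x R^2 z) \to \exists w (y R^2 w \wedge z R^2 w)).
F1: fails — bRd, bR²b but no w with dR²w and bR²w.
F2: fails — 1R0, 1R²2 but no w with 0R²w and 2R²w.
F3: fails — sRs, sR²u but no w with sR²w and uR²w.
F4: satisfies the condition.
Valid on: F4.

F4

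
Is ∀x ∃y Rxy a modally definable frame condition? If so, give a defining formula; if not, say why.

Definable; □r → ◇r defines it

The condition is seriality. A defining modal formula is □r → ◇r.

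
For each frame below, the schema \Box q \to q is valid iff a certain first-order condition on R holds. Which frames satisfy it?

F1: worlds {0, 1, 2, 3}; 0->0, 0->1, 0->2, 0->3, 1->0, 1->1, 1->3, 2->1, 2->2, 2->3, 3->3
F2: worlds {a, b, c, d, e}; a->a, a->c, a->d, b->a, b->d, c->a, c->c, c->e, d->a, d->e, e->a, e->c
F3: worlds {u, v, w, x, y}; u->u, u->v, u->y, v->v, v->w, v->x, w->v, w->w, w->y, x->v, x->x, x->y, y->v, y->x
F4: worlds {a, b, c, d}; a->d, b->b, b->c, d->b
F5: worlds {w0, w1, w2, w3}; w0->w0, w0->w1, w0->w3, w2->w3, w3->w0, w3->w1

The schema corresponds to reflexivity: \forall x Rxx.
F1: condition met.
F2: fails — world b does not see itself.
F3: fails — world y does not see itself.
F4: fails — world a does not see itself.
F5: fails — world w1 does not see itself.

F1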